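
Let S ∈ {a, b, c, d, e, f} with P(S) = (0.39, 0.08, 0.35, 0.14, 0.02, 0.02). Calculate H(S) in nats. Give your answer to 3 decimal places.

H(S) = −Σ p·ln p.
  −(0.39)·ln(0.39) = 0.3672
  −(0.08)·ln(0.08) = 0.2021
  −(0.35)·ln(0.35) = 0.3674
  −(0.14)·ln(0.14) = 0.2753
  −(0.02)·ln(0.02) = 0.0782
  −(0.02)·ln(0.02) = 0.0782
Sum: 0.3672 + 0.2021 + 0.3674 + 0.2753 + 0.0782 + 0.0782 = 1.368 nats.

1.368 nats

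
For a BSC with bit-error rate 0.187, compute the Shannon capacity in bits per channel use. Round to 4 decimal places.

0.3048 bits

Binary symmetric channel: C = 1 − h₂(ε) where h₂ is the binary entropy function.
h₂(0.187) = −0.187·log₂0.187 − 0.813·log₂0.813 = 0.6952.
C = 1 − 0.6952 = 0.3048 bits per channel use.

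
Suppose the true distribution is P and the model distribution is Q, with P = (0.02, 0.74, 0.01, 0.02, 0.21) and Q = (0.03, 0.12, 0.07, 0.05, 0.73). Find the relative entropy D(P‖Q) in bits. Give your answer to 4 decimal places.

D(P‖Q) = Σ p·log₂(p/q).
  0.02·log₂(0.02/0.03) = -0.01170
  0.74·log₂(0.74/0.12) = 1.94212
  0.01·log₂(0.01/0.07) = -0.02807
  0.02·log₂(0.02/0.05) = -0.02644
  0.21·log₂(0.21/0.73) = -0.37748
D(P‖Q) = 1.4984 bits.

1.4984 bits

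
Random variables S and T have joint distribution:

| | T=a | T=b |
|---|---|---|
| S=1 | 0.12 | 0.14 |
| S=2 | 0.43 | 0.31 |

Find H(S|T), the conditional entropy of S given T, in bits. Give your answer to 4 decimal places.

0.8188 bits

Marginals: p(S) = (0.2600, 0.7400), p(T) = (0.5500, 0.4500).
H(S|T) = Σ p(T) · H(S|T=·).
  T=a: p=0.5500, H(S|T=a) = 0.7568
  T=b: p=0.4500, H(S|T=b) = 0.8945
Weighted sum = 0.8188 bits.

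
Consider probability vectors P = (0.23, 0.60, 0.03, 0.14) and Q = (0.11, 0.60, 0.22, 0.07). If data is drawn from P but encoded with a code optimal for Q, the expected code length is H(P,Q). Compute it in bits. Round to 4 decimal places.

H(P,Q) = −Σ p·log₂ q.
  −0.23·log₂(0.11) = 0.73242
  −0.60·log₂(0.60) = 0.44218
  −0.03·log₂(0.22) = 0.06553
  −0.14·log₂(0.07) = 0.53711
H(P,Q) = 1.7772 bits.

1.7772 bits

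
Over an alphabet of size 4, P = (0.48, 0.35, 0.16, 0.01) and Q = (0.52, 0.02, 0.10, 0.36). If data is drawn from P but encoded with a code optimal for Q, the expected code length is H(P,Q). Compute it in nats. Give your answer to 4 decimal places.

H(P,Q) = −Σ p·ln q.
  −0.48·ln(0.52) = 0.31388
  −0.35·ln(0.02) = 1.36921
  −0.16·ln(0.10) = 0.36841
  −0.01·ln(0.36) = 0.01022
H(P,Q) = 2.0617 nats.

2.0617 nats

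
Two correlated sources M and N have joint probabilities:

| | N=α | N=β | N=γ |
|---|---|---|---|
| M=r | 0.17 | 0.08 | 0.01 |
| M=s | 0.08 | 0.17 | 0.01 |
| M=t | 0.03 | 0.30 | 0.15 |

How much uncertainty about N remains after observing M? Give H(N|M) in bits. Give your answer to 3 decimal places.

1.150 bits

Marginals: p(M) = (0.2600, 0.2600, 0.4800), p(N) = (0.2800, 0.5500, 0.1700).
H(N|M) = Σ p(M) · H(N|M=·).
  M=r: p=0.2600, H(N|M=r) = 1.1048
  M=s: p=0.2600, H(N|M=s) = 1.1048
  M=t: p=0.4800, H(N|M=t) = 1.1982
Weighted sum = 1.150 bits.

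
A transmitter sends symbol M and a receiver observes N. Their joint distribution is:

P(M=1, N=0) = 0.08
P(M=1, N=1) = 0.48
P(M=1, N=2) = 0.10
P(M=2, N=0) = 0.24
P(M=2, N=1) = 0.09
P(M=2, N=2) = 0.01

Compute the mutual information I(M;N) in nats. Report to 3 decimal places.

0.179 nats

Marginals: p(M) = (0.6600, 0.3400), p(N) = (0.3200, 0.5700, 0.1100).
I(M;N) = Σ p(x,y)·ln[p(x,y)/(p(x)p(y))].
  (1,0): 0.08·ln(0.3788) = -0.0777
  (1,1): 0.48·ln(1.2759) = 0.1170
  (1,2): 0.10·ln(1.3774) = 0.0320
  (2,0): 0.24·ln(2.2059) = 0.1899
  (2,1): 0.09·ln(0.4644) = -0.0690
  (2,2): 0.01·ln(0.2674) = -0.0132
Sum = 0.179 nats.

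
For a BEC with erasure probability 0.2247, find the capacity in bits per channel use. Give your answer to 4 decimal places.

Binary erasure channel: capacity C = 1 − ε.
C = 1 − 0.2247 = 0.7753 bits per channel use.

0.7753 bits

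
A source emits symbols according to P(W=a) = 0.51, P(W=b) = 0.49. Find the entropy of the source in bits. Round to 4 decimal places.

0.9997 bits

H(W) = −Σ p·log₂ p.
  −(0.51)·log₂(0.51) = 0.49543
  −(0.49)·log₂(0.49) = 0.50428
Sum: 0.49543 + 0.50428 = 0.9997 bits.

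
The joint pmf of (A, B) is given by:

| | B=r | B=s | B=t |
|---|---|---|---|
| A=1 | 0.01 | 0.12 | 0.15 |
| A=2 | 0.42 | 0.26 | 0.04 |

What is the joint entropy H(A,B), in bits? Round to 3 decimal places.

2.061 bits

H(A,B) = −Σ p(x,y)·log₂ p(x,y) over all 6 cells.
  cell (1,r): −0.01·log₂0.01 = 0.0664
  cell (1,s): −0.12·log₂0.12 = 0.3671
  cell (1,t): −0.15·log₂0.15 = 0.4105
  cell (2,r): −0.42·log₂0.42 = 0.5256
  cell (2,s): −0.26·log₂0.26 = 0.5053
  cell (2,t): −0.04·log₂0.04 = 0.1858
Sum = 2.061 bits.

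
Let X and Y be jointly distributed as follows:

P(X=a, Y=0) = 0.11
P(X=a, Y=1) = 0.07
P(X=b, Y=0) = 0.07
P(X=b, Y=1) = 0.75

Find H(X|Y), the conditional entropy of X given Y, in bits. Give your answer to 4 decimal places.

0.5186 bits

Chain rule: H(X|Y) = H(X,Y) − H(Y).
Marginals: p(X) = (0.1800, 0.8200), p(Y) = (0.1800, 0.8200).
H(X,Y) = 1.1987 bits; H(Y) = 0.6801 bits.
H(X|Y) = 1.1987 − 0.6801 = 0.5186 bits.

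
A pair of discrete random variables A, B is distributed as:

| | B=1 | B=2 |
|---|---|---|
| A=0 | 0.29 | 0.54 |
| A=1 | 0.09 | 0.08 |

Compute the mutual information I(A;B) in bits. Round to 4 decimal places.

0.0136 bits

Marginals: p(A) = (0.8300, 0.1700), p(B) = (0.3800, 0.6200).
I(A;B) = Σ p(x,y)·log₂[p(x,y)/(p(x)p(y))].
  (0,1): 0.29·log₂(0.9195) = -0.03513
  (0,2): 0.54·log₂(1.0494) = 0.03753
  (1,1): 0.09·log₂(1.3932) = 0.04306
  (1,2): 0.08·log₂(0.7590) = -0.03182
Sum = 0.0136 bits.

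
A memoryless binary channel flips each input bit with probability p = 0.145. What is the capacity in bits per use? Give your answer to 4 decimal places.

0.4028 bits

Binary symmetric channel: C = 1 − h₂(ε) where h₂ is the binary entropy function.
h₂(0.145) = −0.145·log₂0.145 − 0.855·log₂0.855 = 0.5972.
C = 1 − 0.5972 = 0.4028 bits per channel use.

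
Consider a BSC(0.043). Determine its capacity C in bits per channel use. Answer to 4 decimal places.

0.7441 bits

Binary symmetric channel: C = 1 − h₂(ε) where h₂ is the binary entropy function.
h₂(0.043) = −0.043·log₂0.043 − 0.957·log₂0.957 = 0.2559.
C = 1 − 0.2559 = 0.7441 bits per channel use.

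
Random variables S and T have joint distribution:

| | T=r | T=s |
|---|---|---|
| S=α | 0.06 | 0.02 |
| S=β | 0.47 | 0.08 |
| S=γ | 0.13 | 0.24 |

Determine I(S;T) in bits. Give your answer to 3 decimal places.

0.185 bits

Marginals: p(S) = (0.0800, 0.5500, 0.3700), p(T) = (0.6600, 0.3400).
I(S;T) = H(S) + H(T) − H(S,T).
H(S) = 1.2966, H(T) = 0.9248, H(S,T) = 2.0367.
I(S;T) = 1.2966 + 0.9248 − 2.0367 = 0.185 bits.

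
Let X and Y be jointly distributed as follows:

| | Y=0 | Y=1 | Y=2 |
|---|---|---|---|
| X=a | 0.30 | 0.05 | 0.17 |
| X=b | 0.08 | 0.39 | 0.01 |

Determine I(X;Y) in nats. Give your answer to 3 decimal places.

Marginals: p(X) = (0.5200, 0.4800), p(Y) = (0.3800, 0.4400, 0.1800).
I(X;Y) = H(X) + H(Y) − H(X,Y).
H(X) = 0.6923, H(Y) = 1.0376, H(X,Y) = 1.4275.
I(X;Y) = 0.6923 + 1.0376 − 1.4275 = 0.302 nats.

0.302 nats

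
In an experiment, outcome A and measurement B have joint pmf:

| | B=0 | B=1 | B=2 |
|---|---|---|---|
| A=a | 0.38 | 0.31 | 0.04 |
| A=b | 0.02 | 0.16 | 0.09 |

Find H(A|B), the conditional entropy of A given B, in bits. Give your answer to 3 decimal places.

0.665 bits

Marginals: p(A) = (0.7300, 0.2700), p(B) = (0.4000, 0.4700, 0.1300).
H(A|B) = Σ p(B) · H(A|B=·).
  B=0: p=0.4000, H(A|B=0) = 0.2864
  B=1: p=0.4700, H(A|B=1) = 0.9252
  B=2: p=0.1300, H(A|B=2) = 0.8905
Weighted sum = 0.665 bits.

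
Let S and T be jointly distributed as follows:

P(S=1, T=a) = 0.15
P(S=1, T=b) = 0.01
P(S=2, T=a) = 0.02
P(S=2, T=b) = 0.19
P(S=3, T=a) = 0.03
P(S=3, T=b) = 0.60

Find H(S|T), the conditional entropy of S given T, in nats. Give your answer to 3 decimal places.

0.636 nats

Chain rule: H(S|T) = H(S,T) − H(T).
Marginals: p(S) = (0.1600, 0.2100, 0.6300), p(T) = (0.2000, 0.8000).
H(S,T) = 1.1361 nats; H(T) = 0.5004 nats.
H(S|T) = 1.1361 − 0.5004 = 0.636 nats.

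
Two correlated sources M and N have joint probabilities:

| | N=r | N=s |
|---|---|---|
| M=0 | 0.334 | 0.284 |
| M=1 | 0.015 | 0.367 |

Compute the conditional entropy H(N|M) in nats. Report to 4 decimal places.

0.4896 nats

Marginals: p(M) = (0.6180, 0.3820), p(N) = (0.3490, 0.6510).
H(N|M) = Σ p(M) · H(N|M=·).
  M=0: p=0.6180, H(N|M=0) = 0.6899
  M=1: p=0.3820, H(N|M=1) = 0.1656
Weighted sum = 0.4896 nats.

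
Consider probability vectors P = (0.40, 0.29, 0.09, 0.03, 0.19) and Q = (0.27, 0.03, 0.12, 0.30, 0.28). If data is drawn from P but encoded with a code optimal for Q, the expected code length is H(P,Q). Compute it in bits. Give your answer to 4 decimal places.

2.8990 bits

H(P,Q) = −Σ p·log₂ q.
  −0.40·log₂(0.27) = 0.75559
  −0.29·log₂(0.03) = 1.46708
  −0.09·log₂(0.12) = 0.27530
  −0.03·log₂(0.30) = 0.05211
  −0.19·log₂(0.28) = 0.34894
H(P,Q) = 2.8990 bits.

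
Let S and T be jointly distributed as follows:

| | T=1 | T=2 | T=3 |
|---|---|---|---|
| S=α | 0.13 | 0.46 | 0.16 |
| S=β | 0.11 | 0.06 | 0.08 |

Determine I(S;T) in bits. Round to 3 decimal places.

Marginals: p(S) = (0.7500, 0.2500), p(T) = (0.2400, 0.5200, 0.2400).
I(S;T) = H(S) + H(T) − H(S,T).
H(S) = 0.8113, H(T) = 1.4788, H(S,T) = 2.2063.
I(S;T) = 0.8113 + 1.4788 − 2.2063 = 0.084 bits.

0.084 bits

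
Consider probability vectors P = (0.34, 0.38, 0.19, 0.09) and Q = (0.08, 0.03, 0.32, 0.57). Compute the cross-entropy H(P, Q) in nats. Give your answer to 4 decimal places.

H(P,Q) = −Σ p·ln q.
  −0.34·ln(0.08) = 0.85875
  −0.38·ln(0.03) = 1.33249
  −0.19·ln(0.32) = 0.21649
  −0.09·ln(0.57) = 0.05059
H(P,Q) = 2.4583 nats.

2.4583 nats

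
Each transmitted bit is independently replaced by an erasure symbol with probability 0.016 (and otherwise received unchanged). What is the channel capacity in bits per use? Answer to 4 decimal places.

0.9840 bits

Binary erasure channel: capacity C = 1 − ε.
C = 1 − 0.016 = 0.9840 bits per channel use.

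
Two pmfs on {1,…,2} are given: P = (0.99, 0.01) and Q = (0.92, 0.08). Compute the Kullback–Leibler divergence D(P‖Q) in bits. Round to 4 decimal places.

D(P‖Q) = Σ p·log₂(p/q).
  0.99·log₂(0.99/0.92) = 0.10474
  0.01·log₂(0.01/0.08) = -0.03000
D(P‖Q) = 0.0747 bits.

0.0747 bits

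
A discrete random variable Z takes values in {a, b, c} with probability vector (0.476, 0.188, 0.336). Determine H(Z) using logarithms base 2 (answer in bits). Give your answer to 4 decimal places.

1.4918 bits

H(Z) = −Σ p·log₂ p.
  −(0.476)·log₂(0.476) = 0.50978
  −(0.188)·log₂(0.188) = 0.45330
  −(0.336)·log₂(0.336) = 0.52868
Sum: 0.50978 + 0.45330 + 0.52868 = 1.4918 bits.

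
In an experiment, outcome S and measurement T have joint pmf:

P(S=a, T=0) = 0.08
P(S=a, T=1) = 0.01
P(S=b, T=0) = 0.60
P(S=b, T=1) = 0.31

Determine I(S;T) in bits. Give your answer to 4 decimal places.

0.0169 bits

Marginals: p(S) = (0.0900, 0.9100), p(T) = (0.6800, 0.3200).
I(S;T) = Σ p(x,y)·log₂[p(x,y)/(p(x)p(y))].
  (a,0): 0.08·log₂(1.3072) = 0.03092
  (a,1): 0.01·log₂(0.3472) = -0.01526
  (b,0): 0.60·log₂(0.9696) = -0.02671
  (b,1): 0.31·log₂(1.0646) = 0.02798
Sum = 0.0169 bits.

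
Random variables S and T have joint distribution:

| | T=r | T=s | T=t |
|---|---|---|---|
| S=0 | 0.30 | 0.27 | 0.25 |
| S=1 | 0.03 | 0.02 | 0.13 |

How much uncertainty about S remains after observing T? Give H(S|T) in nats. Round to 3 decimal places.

Chain rule: H(S|T) = H(S,T) − H(T).
Marginals: p(S) = (0.8200, 0.1800), p(T) = (0.3300, 0.2900, 0.3800).
H(S,T) = 1.5100 nats; H(T) = 1.0925 nats.
H(S|T) = 1.5100 − 1.0925 = 0.417 nats.

0.417 nats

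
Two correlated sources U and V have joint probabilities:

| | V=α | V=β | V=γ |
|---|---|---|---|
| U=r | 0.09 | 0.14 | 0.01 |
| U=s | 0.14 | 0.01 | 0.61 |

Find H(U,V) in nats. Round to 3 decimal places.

H(U,V) = −Σ p(x,y)·ln p(x,y) over all 6 cells.
  cell (r,α): −0.09·ln0.09 = 0.2167
  cell (r,β): −0.14·ln0.14 = 0.2753
  cell (r,γ): −0.01·ln0.01 = 0.0461
  cell (s,α): −0.14·ln0.14 = 0.2753
  cell (s,β): −0.01·ln0.01 = 0.0461
  cell (s,γ): −0.61·ln0.61 = 0.3015
Sum = 1.161 nats.

1.161 nats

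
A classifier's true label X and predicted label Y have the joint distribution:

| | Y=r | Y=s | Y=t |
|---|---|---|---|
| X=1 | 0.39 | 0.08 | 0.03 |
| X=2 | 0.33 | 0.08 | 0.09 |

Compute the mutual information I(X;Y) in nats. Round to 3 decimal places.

0.018 nats

Marginals: p(X) = (0.5000, 0.5000), p(Y) = (0.7200, 0.1600, 0.1200).
I(X;Y) = H(X) + H(Y) − H(X,Y).
H(X) = 0.6931, H(Y) = 0.7842, H(X,Y) = 1.4591.
I(X;Y) = 0.6931 + 0.7842 − 1.4591 = 0.018 nats.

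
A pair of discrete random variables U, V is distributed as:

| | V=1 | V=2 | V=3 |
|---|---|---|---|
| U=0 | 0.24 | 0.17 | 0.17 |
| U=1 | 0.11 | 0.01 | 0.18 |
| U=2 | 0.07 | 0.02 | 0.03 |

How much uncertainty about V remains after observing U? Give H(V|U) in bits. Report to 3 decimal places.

1.415 bits

Marginals: p(U) = (0.5800, 0.3000, 0.1200), p(V) = (0.4200, 0.2000, 0.3800).
H(V|U) = Σ p(U) · H(V|U=·).
  U=0: p=0.5800, H(V|U=0) = 1.5647
  U=1: p=0.3000, H(V|U=1) = 1.1365
  U=2: p=0.1200, H(V|U=2) = 1.3844
Weighted sum = 1.415 bits.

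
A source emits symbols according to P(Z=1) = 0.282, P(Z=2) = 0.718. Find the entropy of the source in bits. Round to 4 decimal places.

H(Z) = −Σ p·log₂ p.
  −(0.282)·log₂(0.282) = 0.51500
  −(0.718)·log₂(0.718) = 0.34316
Sum: 0.51500 + 0.34316 = 0.8582 bits.

0.8582 bits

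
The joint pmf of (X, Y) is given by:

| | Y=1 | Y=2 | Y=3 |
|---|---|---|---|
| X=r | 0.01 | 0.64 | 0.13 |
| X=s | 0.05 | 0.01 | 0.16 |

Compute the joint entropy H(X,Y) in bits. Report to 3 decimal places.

1.567 bits

H(X,Y) = −Σ p(x,y)·log₂ p(x,y) over all 6 cells.
  cell (r,1): −0.01·log₂0.01 = 0.0664
  cell (r,2): −0.64·log₂0.64 = 0.4121
  cell (r,3): −0.13·log₂0.13 = 0.3826
  cell (s,1): −0.05·log₂0.05 = 0.2161
  cell (s,2): −0.01·log₂0.01 = 0.0664
  cell (s,3): −0.16·log₂0.16 = 0.4230
Sum = 1.567 bits.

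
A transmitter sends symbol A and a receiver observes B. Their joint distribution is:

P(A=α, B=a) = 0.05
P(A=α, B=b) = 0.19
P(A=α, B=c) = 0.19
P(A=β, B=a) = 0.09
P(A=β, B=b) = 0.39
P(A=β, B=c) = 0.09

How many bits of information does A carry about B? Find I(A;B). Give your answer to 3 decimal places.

0.071 bits

Marginals: p(A) = (0.4300, 0.5700), p(B) = (0.1400, 0.5800, 0.2800).
I(A;B) = H(A) + H(B) − H(A,B).
H(A) = 0.9858, H(B) = 1.3671, H(A,B) = 2.2817.
I(A;B) = 0.9858 + 1.3671 − 2.2817 = 0.071 bits.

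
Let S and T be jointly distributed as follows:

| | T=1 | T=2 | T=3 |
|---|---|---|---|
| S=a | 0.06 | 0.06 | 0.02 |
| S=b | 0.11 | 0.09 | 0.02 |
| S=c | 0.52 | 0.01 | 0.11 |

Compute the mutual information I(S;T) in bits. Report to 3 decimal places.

0.210 bits

Marginals: p(S) = (0.1400, 0.2200, 0.6400), p(T) = (0.6900, 0.1600, 0.1500).
I(S;T) = H(S) + H(T) − H(S,T).
H(S) = 1.2898, H(T) = 1.2029, H(S,T) = 2.2831.
I(S;T) = 1.2898 + 1.2029 − 2.2831 = 0.210 bits.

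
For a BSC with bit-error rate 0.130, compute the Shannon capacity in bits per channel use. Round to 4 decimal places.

Binary symmetric channel: C = 1 − h₂(ε) where h₂ is the binary entropy function.
h₂(0.130) = −0.130·log₂0.130 − 0.870·log₂0.870 = 0.5574.
C = 1 − 0.5574 = 0.4426 bits per channel use.

0.4426 bits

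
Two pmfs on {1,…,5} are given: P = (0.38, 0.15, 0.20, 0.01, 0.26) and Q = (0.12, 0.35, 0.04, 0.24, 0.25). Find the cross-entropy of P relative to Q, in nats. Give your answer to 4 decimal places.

1.9817 nats

H(P,Q) = −Σ p·ln q.
  −0.38·ln(0.12) = 0.80570
  −0.15·ln(0.35) = 0.15747
  −0.20·ln(0.04) = 0.64378
  −0.01·ln(0.24) = 0.01427
  −0.26·ln(0.25) = 0.36044
H(P,Q) = 1.9817 nats.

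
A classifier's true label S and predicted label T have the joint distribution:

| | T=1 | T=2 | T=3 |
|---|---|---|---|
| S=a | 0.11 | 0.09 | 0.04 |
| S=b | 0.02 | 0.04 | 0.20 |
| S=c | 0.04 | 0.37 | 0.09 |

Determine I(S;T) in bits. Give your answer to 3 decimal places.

Marginals: p(S) = (0.2400, 0.2600, 0.5000), p(T) = (0.1700, 0.5000, 0.3300).
I(S;T) = H(S) + H(T) − H(S,T).
H(S) = 1.4994, H(T) = 1.4624, H(S,T) = 2.6408.
I(S;T) = 1.4994 + 1.4624 − 2.6408 = 0.321 bits.

0.321 bits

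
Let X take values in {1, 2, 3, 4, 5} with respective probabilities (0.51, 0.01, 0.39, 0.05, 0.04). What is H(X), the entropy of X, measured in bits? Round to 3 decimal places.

1.494 bits

H(X) = −Σ p·log₂ p.
  −(0.51)·log₂(0.51) = 0.4954
  −(0.01)·log₂(0.01) = 0.0664
  −(0.39)·log₂(0.39) = 0.5298
  −(0.05)·log₂(0.05) = 0.2161
  −(0.04)·log₂(0.04) = 0.1858
Sum: 0.4954 + 0.0664 + 0.5298 + 0.2161 + 0.1858 = 1.494 bits.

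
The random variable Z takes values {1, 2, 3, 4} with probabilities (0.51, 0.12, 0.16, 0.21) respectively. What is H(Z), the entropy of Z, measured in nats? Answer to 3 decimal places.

H(Z) = −Σ p·ln p.
  −(0.51)·ln(0.51) = 0.3434
  −(0.12)·ln(0.12) = 0.2544
  −(0.16)·ln(0.16) = 0.2932
  −(0.21)·ln(0.21) = 0.3277
Sum: 0.3434 + 0.2544 + 0.2932 + 0.3277 = 1.219 nats.

1.219 nats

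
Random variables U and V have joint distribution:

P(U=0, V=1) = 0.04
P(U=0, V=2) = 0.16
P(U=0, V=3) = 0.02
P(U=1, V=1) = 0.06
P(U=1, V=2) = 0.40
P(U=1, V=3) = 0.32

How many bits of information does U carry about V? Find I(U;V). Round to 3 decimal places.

Marginals: p(U) = (0.2200, 0.7800), p(V) = (0.1000, 0.5600, 0.3400).
I(U;V) = H(U) + H(V) − H(U,V).
H(U) = 0.7602, H(V) = 1.3298, H(U,V) = 2.0200.
I(U;V) = 0.7602 + 1.3298 − 2.0200 = 0.070 bits.

0.070 bits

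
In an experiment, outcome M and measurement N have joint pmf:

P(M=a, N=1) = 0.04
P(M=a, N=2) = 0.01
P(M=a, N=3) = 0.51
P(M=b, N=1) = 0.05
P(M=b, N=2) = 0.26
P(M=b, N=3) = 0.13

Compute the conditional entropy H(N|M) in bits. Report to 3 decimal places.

0.862 bits

Marginals: p(M) = (0.5600, 0.4400), p(N) = (0.0900, 0.2700, 0.6400).
H(N|M) = Σ p(M) · H(N|M=·).
  M=a: p=0.5600, H(N|M=a) = 0.4985
  M=b: p=0.4400, H(N|M=b) = 1.3247
Weighted sum = 0.862 bits.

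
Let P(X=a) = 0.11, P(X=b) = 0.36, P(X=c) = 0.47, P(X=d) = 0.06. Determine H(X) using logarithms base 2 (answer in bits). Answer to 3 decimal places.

H(X) = −Σ p·log₂ p.
  −(0.11)·log₂(0.11) = 0.3503
  −(0.36)·log₂(0.36) = 0.5306
  −(0.47)·log₂(0.47) = 0.5120
  −(0.06)·log₂(0.06) = 0.2435
Sum: 0.3503 + 0.5306 + 0.5120 + 0.2435 = 1.636 bits.

1.636 bits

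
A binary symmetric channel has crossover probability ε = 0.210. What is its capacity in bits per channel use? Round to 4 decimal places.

0.2585 bits

Binary symmetric channel: C = 1 − h₂(ε) where h₂ is the binary entropy function.
h₂(0.210) = −0.210·log₂0.210 − 0.790·log₂0.790 = 0.7415.
C = 1 − 0.7415 = 0.2585 bits per channel use.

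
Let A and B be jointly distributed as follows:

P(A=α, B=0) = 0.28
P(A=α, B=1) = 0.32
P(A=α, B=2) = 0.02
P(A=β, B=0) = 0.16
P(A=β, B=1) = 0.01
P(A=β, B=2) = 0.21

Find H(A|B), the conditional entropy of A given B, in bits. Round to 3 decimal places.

Marginals: p(A) = (0.6200, 0.3800), p(B) = (0.4400, 0.3300, 0.2300).
H(A|B) = Σ p(B) · H(A|B=·).
  B=0: p=0.4400, H(A|B=0) = 0.9457
  B=1: p=0.3300, H(A|B=1) = 0.1959
  B=2: p=0.2300, H(A|B=2) = 0.4262
Weighted sum = 0.579 bits.

0.579 bits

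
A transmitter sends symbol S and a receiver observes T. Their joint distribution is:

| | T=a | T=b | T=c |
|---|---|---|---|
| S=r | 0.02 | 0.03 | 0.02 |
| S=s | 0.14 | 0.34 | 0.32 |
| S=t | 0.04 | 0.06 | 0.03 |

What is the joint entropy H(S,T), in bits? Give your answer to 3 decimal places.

H(S,T) = −Σ p(x,y)·log₂ p(x,y) over all 9 cells.
  cell (r,a): −0.02·log₂0.02 = 0.1129
  cell (r,b): −0.03·log₂0.03 = 0.1518
  cell (r,c): −0.02·log₂0.02 = 0.1129
  cell (s,a): −0.14·log₂0.14 = 0.3971
  cell (s,b): −0.34·log₂0.34 = 0.5292
  cell (s,c): −0.32·log₂0.32 = 0.5260
  cell (t,a): −0.04·log₂0.04 = 0.1858
  cell (t,b): −0.06·log₂0.06 = 0.2435
  cell (t,c): −0.03·log₂0.03 = 0.1518
Sum = 2.411 bits.

2.411 bits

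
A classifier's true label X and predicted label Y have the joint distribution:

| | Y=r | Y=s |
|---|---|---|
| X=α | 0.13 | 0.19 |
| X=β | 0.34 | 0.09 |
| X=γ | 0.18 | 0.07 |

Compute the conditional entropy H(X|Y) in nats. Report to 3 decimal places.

Chain rule: H(X|Y) = H(X,Y) − H(Y).
Marginals: p(X) = (0.3200, 0.4300, 0.2500), p(Y) = (0.6500, 0.3500).
H(X,Y) = 1.6591 nats; H(Y) = 0.6474 nats.
H(X|Y) = 1.6591 − 0.6474 = 1.012 nats.

1.012 nats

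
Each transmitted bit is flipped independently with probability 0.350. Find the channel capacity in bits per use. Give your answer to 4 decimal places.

Binary symmetric channel: C = 1 − h₂(ε) where h₂ is the binary entropy function.
h₂(0.350) = −0.350·log₂0.350 − 0.650·log₂0.650 = 0.9341.
C = 1 − 0.9341 = 0.0659 bits per channel use.

0.0659 bits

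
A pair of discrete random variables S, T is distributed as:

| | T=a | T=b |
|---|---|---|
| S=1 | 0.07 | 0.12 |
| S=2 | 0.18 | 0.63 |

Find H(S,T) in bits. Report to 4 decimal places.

H(S,T) = −Σ p(x,y)·log₂ p(x,y) over all 4 cells.
  cell (1,a): −0.07·log₂0.07 = 0.26856
  cell (1,b): −0.12·log₂0.12 = 0.36707
  cell (2,a): −0.18·log₂0.18 = 0.44531
  cell (2,b): −0.63·log₂0.63 = 0.41994
Sum = 1.5009 bits.

1.5009 bits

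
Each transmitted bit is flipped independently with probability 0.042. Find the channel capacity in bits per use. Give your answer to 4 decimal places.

0.7486 bits

Binary symmetric channel: C = 1 − h₂(ε) where h₂ is the binary entropy function.
h₂(0.042) = −0.042·log₂0.042 − 0.958·log₂0.958 = 0.2514.
C = 1 − 0.2514 = 0.7486 bits per channel use.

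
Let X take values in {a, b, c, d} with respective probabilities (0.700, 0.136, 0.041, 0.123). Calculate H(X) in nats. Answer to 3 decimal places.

0.910 nats

H(X) = −Σ p·ln p.
  −(0.700)·ln(0.700) = 0.2497
  −(0.136)·ln(0.136) = 0.2713
  −(0.041)·ln(0.041) = 0.1310
  −(0.123)·ln(0.123) = 0.2578
Sum: 0.2497 + 0.2713 + 0.1310 + 0.2578 = 0.910 nats.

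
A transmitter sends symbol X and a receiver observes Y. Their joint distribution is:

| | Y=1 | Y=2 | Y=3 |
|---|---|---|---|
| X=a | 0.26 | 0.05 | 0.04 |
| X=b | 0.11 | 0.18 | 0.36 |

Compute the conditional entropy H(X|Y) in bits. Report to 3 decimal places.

Marginals: p(X) = (0.3500, 0.6500), p(Y) = (0.3700, 0.2300, 0.4000).
H(X|Y) = Σ p(Y) · H(X|Y=·).
  Y=1: p=0.3700, H(X|Y=1) = 0.8780
  Y=2: p=0.2300, H(X|Y=2) = 0.7554
  Y=3: p=0.4000, H(X|Y=3) = 0.4690
Weighted sum = 0.686 bits.

0.686 bits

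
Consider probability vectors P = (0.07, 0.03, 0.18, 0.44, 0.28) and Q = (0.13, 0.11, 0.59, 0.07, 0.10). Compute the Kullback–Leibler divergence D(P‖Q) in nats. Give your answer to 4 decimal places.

D(P‖Q) = Σ p·ln(p/q).
  0.07·ln(0.07/0.13) = -0.04333
  0.03·ln(0.03/0.11) = -0.03898
  0.18·ln(0.18/0.59) = -0.21369
  0.44·ln(0.44/0.07) = 0.80884
  0.28·ln(0.28/0.10) = 0.28829
D(P‖Q) = 0.8011 nats.

0.8011 nats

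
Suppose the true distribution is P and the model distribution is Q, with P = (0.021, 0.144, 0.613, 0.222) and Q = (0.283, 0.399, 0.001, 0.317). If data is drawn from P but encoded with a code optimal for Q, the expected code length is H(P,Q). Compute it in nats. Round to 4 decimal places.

4.6483 nats

H(P,Q) = −Σ p·ln q.
  −0.021·ln(0.283) = 0.02651
  −0.144·ln(0.399) = 0.13231
  −0.613·ln(0.001) = 4.23445
  −0.222·ln(0.317) = 0.25505
H(P,Q) = 4.6483 nats.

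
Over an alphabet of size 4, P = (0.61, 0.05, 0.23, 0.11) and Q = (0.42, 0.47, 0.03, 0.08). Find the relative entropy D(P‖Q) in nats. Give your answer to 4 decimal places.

0.6191 nats

D(P‖Q) = Σ p·ln(p/q).
  0.61·ln(0.61/0.42) = 0.22765
  0.05·ln(0.05/0.47) = -0.11204
  0.23·ln(0.23/0.03) = 0.46848
  0.11·ln(0.11/0.08) = 0.03503
D(P‖Q) = 0.6191 nats.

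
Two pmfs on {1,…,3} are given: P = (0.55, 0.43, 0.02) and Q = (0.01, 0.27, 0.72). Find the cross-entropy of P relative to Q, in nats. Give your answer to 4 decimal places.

H(P,Q) = −Σ p·ln q.
  −0.55·ln(0.01) = 2.53284
  −0.43·ln(0.27) = 0.56301
  −0.02·ln(0.72) = 0.00657
H(P,Q) = 3.1024 nats.

3.1024 nats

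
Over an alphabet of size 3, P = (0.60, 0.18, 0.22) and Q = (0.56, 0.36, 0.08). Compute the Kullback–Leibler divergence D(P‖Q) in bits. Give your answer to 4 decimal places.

0.2008 bits

D(P‖Q) = Σ p·log₂(p/q).
  0.60·log₂(0.60/0.56) = 0.05972
  0.18·log₂(0.18/0.36) = -0.18000
  0.22·log₂(0.22/0.08) = 0.32107
D(P‖Q) = 0.2008 bits.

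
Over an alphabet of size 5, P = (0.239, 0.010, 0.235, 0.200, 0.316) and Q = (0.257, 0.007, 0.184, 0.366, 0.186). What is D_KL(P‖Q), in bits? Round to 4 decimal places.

D(P‖Q) = Σ p·log₂(p/q).
  0.239·log₂(0.239/0.257) = -0.02504
  0.010·log₂(0.010/0.007) = 0.00515
  0.235·log₂(0.235/0.184) = 0.08294
  0.200·log₂(0.200/0.366) = -0.17437
  0.316·log₂(0.316/0.186) = 0.24162
D(P‖Q) = 0.1303 bits.

0.1303 bits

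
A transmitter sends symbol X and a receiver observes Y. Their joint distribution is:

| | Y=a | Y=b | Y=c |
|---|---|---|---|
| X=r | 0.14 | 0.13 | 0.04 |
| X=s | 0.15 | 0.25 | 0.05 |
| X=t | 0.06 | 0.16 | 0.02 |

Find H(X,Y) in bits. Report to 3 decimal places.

H(X,Y) = −Σ p(x,y)·log₂ p(x,y) over all 9 cells.
  cell (r,a): −0.14·log₂0.14 = 0.3971
  cell (r,b): −0.13·log₂0.13 = 0.3826
  cell (r,c): −0.04·log₂0.04 = 0.1858
  cell (s,a): −0.15·log₂0.15 = 0.4105
  cell (s,b): −0.25·log₂0.25 = 0.5000
  cell (s,c): −0.05·log₂0.05 = 0.2161
  cell (t,a): −0.06·log₂0.06 = 0.2435
  cell (t,b): −0.16·log₂0.16 = 0.4230
  cell (t,c): −0.02·log₂0.02 = 0.1129
Sum = 2.872 bits.

2.872 bits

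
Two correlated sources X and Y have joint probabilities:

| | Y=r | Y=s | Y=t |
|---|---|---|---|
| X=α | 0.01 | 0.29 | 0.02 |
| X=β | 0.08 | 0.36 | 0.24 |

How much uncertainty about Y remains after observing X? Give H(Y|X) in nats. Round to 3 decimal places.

0.769 nats

Marginals: p(X) = (0.3200, 0.6800), p(Y) = (0.0900, 0.6500, 0.2600).
H(Y|X) = Σ p(X) · H(Y|X=·).
  X=α: p=0.3200, H(Y|X=α) = 0.3708
  X=β: p=0.6800, H(Y|X=β) = 0.9560
Weighted sum = 0.769 nats.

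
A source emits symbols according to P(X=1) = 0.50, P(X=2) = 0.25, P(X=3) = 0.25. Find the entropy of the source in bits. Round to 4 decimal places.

H(X) = −Σ p·log₂ p.
  −(0.50)·log₂(0.50) = 0.50000
  −(0.25)·log₂(0.25) = 0.50000
  −(0.25)·log₂(0.25) = 0.50000
Sum: 0.50000 + 0.50000 + 0.50000 = 1.5000 bits.

1.5000 bits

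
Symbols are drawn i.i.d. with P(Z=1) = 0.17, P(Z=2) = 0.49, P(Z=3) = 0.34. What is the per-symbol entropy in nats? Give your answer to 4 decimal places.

H(Z) = −Σ p·ln p.
  −(0.17)·ln(0.17) = 0.30123
  −(0.49)·ln(0.49) = 0.34954
  −(0.34)·ln(0.34) = 0.36680
Sum: 0.30123 + 0.34954 + 0.36680 = 1.0176 nats.

1.0176 nats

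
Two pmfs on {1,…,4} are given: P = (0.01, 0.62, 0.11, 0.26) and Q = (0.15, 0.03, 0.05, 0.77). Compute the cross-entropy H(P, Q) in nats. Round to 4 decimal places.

H(P,Q) = −Σ p·ln q.
  −0.01·ln(0.15) = 0.01897
  −0.62·ln(0.03) = 2.17407
  −0.11·ln(0.05) = 0.32953
  −0.26·ln(0.77) = 0.06795
H(P,Q) = 2.5905 nats.

2.5905 nats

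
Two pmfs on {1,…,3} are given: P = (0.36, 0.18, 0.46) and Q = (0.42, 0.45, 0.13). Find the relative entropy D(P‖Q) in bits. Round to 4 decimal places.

0.5206 bits

D(P‖Q) = Σ p·log₂(p/q).
  0.36·log₂(0.36/0.42) = -0.08006
  0.18·log₂(0.18/0.45) = -0.23795
  0.46·log₂(0.46/0.13) = 0.83864
D(P‖Q) = 0.5206 bits.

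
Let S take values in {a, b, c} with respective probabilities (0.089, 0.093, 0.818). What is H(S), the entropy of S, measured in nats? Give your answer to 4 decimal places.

0.6005 nats

H(S) = −Σ p·ln p.
  −(0.089)·ln(0.089) = 0.21530
  −(0.093)·ln(0.093) = 0.22089
  −(0.818)·ln(0.818) = 0.16433
Sum: 0.21530 + 0.22089 + 0.16433 = 0.6005 nats.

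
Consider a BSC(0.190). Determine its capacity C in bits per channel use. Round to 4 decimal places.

0.2985 bits

Binary symmetric channel: C = 1 − h₂(ε) where h₂ is the binary entropy function.
h₂(0.190) = −0.190·log₂0.190 − 0.810·log₂0.810 = 0.7015.
C = 1 − 0.7015 = 0.2985 bits per channel use.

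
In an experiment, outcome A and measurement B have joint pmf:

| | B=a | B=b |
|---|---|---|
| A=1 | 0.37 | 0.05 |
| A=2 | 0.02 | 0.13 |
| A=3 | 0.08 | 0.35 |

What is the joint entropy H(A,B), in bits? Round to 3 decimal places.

H(A,B) = −Σ p(x,y)·log₂ p(x,y) over all 6 cells.
  cell (1,a): −0.37·log₂0.37 = 0.5307
  cell (1,b): −0.05·log₂0.05 = 0.2161
  cell (2,a): −0.02·log₂0.02 = 0.1129
  cell (2,b): −0.13·log₂0.13 = 0.3826
  cell (3,a): −0.08·log₂0.08 = 0.2915
  cell (3,b): −0.35·log₂0.35 = 0.5301
Sum = 2.064 bits.

2.064 bits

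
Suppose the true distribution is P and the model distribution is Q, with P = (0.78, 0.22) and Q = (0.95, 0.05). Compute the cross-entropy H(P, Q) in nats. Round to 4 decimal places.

0.6991 nats

H(P,Q) = −Σ p·ln q.
  −0.78·ln(0.95) = 0.04001
  −0.22·ln(0.05) = 0.65906
H(P,Q) = 0.6991 nats.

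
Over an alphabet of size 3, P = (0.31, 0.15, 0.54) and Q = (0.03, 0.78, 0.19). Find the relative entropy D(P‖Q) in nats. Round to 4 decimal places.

1.0407 nats

D(P‖Q) = Σ p·ln(p/q).
  0.31·ln(0.31/0.03) = 0.72397
  0.15·ln(0.15/0.78) = -0.24730
  0.54·ln(0.54/0.19) = 0.56405
D(P‖Q) = 1.0407 nats.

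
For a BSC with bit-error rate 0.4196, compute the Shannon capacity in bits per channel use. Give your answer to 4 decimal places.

Binary symmetric channel: C = 1 − h₂(ε) where h₂ is the binary entropy function.
h₂(0.4196) = −0.4196·log₂0.4196 − 0.5804·log₂0.5804 = 0.9813.
C = 1 − 0.9813 = 0.0187 bits per channel use.

0.0187 bits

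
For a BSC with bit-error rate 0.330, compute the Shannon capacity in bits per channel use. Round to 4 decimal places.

Binary symmetric channel: C = 1 − h₂(ε) where h₂ is the binary entropy function.
h₂(0.330) = −0.330·log₂0.330 − 0.670·log₂0.670 = 0.9149.
C = 1 − 0.9149 = 0.0851 bits per channel use.

0.0851 bits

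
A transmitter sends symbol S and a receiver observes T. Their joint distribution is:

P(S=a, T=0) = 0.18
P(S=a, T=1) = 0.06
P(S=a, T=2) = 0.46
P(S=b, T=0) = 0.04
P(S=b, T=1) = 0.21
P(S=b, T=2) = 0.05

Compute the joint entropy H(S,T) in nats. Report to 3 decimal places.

H(S,T) = −Σ p(x,y)·ln p(x,y) over all 6 cells.
  cell (a,0): −0.18·ln0.18 = 0.3087
  cell (a,1): −0.06·ln0.06 = 0.1688
  cell (a,2): −0.46·ln0.46 = 0.3572
  cell (b,0): −0.04·ln0.04 = 0.1288
  cell (b,1): −0.21·ln0.21 = 0.3277
  cell (b,2): −0.05·ln0.05 = 0.1498
Sum = 1.441 nats.

1.441 nats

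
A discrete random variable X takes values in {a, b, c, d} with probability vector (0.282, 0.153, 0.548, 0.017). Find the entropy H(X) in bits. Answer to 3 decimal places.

1.505 bits

H(X) = −Σ p·log₂ p.
  −(0.282)·log₂(0.282) = 0.5150
  −(0.153)·log₂(0.153) = 0.4144
  −(0.548)·log₂(0.548) = 0.4755
  −(0.017)·log₂(0.017) = 0.0999
Sum: 0.5150 + 0.4144 + 0.4755 + 0.0999 = 1.505 bits.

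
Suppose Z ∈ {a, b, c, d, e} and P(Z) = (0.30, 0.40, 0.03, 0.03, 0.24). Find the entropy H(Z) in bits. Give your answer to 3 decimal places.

H(Z) = −Σ p·log₂ p.
  −(0.30)·log₂(0.30) = 0.5211
  −(0.40)·log₂(0.40) = 0.5288
  −(0.03)·log₂(0.03) = 0.1518
  −(0.03)·log₂(0.03) = 0.1518
  −(0.24)·log₂(0.24) = 0.4941
Sum: 0.5211 + 0.5288 + 0.1518 + 0.1518 + 0.4941 = 1.848 bits.

1.848 bits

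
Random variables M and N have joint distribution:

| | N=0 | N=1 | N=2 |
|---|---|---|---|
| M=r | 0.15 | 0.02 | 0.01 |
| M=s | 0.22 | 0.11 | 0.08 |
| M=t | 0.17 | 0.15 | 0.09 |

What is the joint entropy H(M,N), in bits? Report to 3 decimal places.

2.870 bits

H(M,N) = −Σ p(x,y)·log₂ p(x,y) over all 9 cells.
  cell (r,0): −0.15·log₂0.15 = 0.4105
  cell (r,1): −0.02·log₂0.02 = 0.1129
  cell (r,2): −0.01·log₂0.01 = 0.0664
  cell (s,0): −0.22·log₂0.22 = 0.4806
  cell (s,1): −0.11·log₂0.11 = 0.3503
  cell (s,2): −0.08·log₂0.08 = 0.2915
  cell (t,0): −0.17·log₂0.17 = 0.4346
  cell (t,1): −0.15·log₂0.15 = 0.4105
  cell (t,2): −0.09·log₂0.09 = 0.3127
Sum = 2.870 bits.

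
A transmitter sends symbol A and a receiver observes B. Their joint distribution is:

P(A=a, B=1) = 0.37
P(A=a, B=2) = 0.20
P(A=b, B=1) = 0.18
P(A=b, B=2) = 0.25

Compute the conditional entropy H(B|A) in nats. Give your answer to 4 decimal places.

Marginals: p(A) = (0.5700, 0.4300), p(B) = (0.5500, 0.4500).
H(B|A) = Σ p(A) · H(B|A=·).
  A=a: p=0.5700, H(B|A=a) = 0.6480
  A=b: p=0.4300, H(B|A=b) = 0.6798
Weighted sum = 0.6617 nats.

0.6617 nats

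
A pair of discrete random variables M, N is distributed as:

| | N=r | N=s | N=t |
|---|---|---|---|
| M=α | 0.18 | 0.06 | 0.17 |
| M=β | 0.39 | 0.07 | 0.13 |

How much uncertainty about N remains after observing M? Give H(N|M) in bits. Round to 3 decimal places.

1.328 bits

Chain rule: H(N|M) = H(M,N) − H(M).
Marginals: p(M) = (0.4100, 0.5900), p(N) = (0.5700, 0.1300, 0.3000).
H(M,N) = 2.3044 bits; H(M) = 0.9765 bits.
H(N|M) = 2.3044 − 0.9765 = 1.328 bits.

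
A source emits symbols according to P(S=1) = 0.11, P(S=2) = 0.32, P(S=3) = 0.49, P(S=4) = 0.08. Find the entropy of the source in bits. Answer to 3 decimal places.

1.672 bits

H(S) = −Σ p·log₂ p.
  −(0.11)·log₂(0.11) = 0.3503
  −(0.32)·log₂(0.32) = 0.5260
  −(0.49)·log₂(0.49) = 0.5043
  −(0.08)·log₂(0.08) = 0.2915
Sum: 0.3503 + 0.5260 + 0.5043 + 0.2915 = 1.672 bits.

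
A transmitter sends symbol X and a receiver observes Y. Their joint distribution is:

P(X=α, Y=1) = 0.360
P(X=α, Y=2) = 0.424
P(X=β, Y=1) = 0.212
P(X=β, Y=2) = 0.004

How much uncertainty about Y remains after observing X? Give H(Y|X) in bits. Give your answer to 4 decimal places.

0.8090 bits

Marginals: p(X) = (0.7840, 0.2160), p(Y) = (0.5720, 0.4280).
H(Y|X) = Σ p(X) · H(Y|X=·).
  X=α: p=0.7840, H(Y|X=α) = 0.9952
  X=β: p=0.2160, H(Y|X=β) = 0.1330
Weighted sum = 0.8090 bits.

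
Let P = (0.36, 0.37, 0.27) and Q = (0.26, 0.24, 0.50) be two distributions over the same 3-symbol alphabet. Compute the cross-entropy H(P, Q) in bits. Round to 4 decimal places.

H(P,Q) = −Σ p·log₂ q.
  −0.36·log₂(0.26) = 0.69963
  −0.37·log₂(0.24) = 0.76179
  −0.27·log₂(0.50) = 0.27000
H(P,Q) = 1.7314 bits.

1.7314 bits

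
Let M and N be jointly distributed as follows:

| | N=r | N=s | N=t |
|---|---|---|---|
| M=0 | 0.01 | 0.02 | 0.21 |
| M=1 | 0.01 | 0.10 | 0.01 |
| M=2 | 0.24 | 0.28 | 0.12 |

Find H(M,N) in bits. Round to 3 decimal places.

H(M,N) = −Σ p(x,y)·log₂ p(x,y) over all 9 cells.
  cell (0,r): −0.01·log₂0.01 = 0.0664
  cell (0,s): −0.02·log₂0.02 = 0.1129
  cell (0,t): −0.21·log₂0.21 = 0.4728
  cell (1,r): −0.01·log₂0.01 = 0.0664
  cell (1,s): −0.10·log₂0.10 = 0.3322
  cell (1,t): −0.01·log₂0.01 = 0.0664
  cell (2,r): −0.24·log₂0.24 = 0.4941
  cell (2,s): −0.28·log₂0.28 = 0.5142
  cell (2,t): −0.12·log₂0.12 = 0.3671
Sum = 2.493 bits.

2.493 bits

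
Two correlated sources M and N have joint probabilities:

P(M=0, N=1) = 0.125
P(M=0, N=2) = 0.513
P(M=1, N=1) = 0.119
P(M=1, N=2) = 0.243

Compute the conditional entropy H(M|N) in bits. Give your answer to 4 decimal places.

Chain rule: H(M|N) = H(M,N) − H(N).
Marginals: p(M) = (0.6380, 0.3620), p(N) = (0.2440, 0.7560).
H(M,N) = 1.7304 bits; H(N) = 0.8016 bits.
H(M|N) = 1.7304 − 0.8016 = 0.9288 bits.

0.9288 bits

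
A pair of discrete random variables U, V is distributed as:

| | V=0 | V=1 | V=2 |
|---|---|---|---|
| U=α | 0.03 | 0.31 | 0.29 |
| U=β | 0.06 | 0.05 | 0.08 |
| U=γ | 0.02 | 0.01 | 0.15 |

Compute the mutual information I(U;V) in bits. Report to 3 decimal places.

0.158 bits

Marginals: p(U) = (0.6300, 0.1900, 0.1800), p(V) = (0.1100, 0.3700, 0.5200).
I(U;V) = Σ p(x,y)·log₂[p(x,y)/(p(x)p(y))].
  (α,0): 0.03·log₂(0.4329) = -0.0362
  (α,1): 0.31·log₂(1.3299) = 0.1275
  (α,2): 0.29·log₂(0.8852) = -0.0510
  (β,0): 0.06·log₂(2.8708) = 0.0913
  (β,1): 0.05·log₂(0.7112) = -0.0246
  (β,2): 0.08·log₂(0.8097) = -0.0244
  (γ,0): 0.02·log₂(1.0101) = 0.0003
  (γ,1): 0.01·log₂(0.1502) = -0.0274
  (γ,2): 0.15·log₂(1.6026) = 0.1021
Sum = 0.158 bits.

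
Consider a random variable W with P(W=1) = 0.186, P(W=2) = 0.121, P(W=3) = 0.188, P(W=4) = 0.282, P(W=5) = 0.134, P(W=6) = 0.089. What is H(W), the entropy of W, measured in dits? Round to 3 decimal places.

0.749 dits

H(W) = −Σ p·log₁₀ p.
  −(0.186)·log₁₀(0.186) = 0.1359
  −(0.121)·log₁₀(0.121) = 0.1110
  −(0.188)·log₁₀(0.188) = 0.1365
  −(0.282)·log₁₀(0.282) = 0.1550
  −(0.134)·log₁₀(0.134) = 0.1170
  −(0.089)·log₁₀(0.089) = 0.0935
Sum: 0.1359 + 0.1110 + 0.1365 + 0.1550 + 0.1170 + 0.0935 = 0.749 dits.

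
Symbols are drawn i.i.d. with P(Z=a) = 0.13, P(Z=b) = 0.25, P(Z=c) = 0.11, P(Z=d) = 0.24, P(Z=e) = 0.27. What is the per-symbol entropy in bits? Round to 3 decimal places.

H(Z) = −Σ p·log₂ p.
  −(0.13)·log₂(0.13) = 0.3826
  −(0.25)·log₂(0.25) = 0.5000
  −(0.11)·log₂(0.11) = 0.3503
  −(0.24)·log₂(0.24) = 0.4941
  −(0.27)·log₂(0.27) = 0.5100
Sum: 0.3826 + 0.5000 + 0.3503 + 0.4941 + 0.5100 = 2.237 bits.

2.237 bits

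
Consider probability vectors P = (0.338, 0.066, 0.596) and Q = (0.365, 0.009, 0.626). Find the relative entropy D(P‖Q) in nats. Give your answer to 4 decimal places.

0.0763 nats

D(P‖Q) = Σ p·ln(p/q).
  0.338·ln(0.338/0.365) = -0.02598
  0.066·ln(0.066/0.009) = 0.13150
  0.596·ln(0.596/0.626) = -0.02927
D(P‖Q) = 0.0763 nats.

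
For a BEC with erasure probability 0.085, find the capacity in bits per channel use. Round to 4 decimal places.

0.9150 bits

Binary erasure channel: capacity C = 1 − ε.
C = 1 − 0.085 = 0.9150 bits per channel use.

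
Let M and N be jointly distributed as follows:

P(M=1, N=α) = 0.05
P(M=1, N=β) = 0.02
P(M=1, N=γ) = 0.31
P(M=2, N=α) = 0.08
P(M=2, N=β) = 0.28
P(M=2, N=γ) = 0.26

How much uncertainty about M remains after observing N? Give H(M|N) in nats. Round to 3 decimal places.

0.553 nats

Marginals: p(M) = (0.3800, 0.6200), p(N) = (0.1300, 0.3000, 0.5700).
H(M|N) = Σ p(N) · H(M|N=·).
  N=α: p=0.1300, H(M|N=α) = 0.6663
  N=β: p=0.3000, H(M|N=β) = 0.2449
  N=γ: p=0.5700, H(M|N=γ) = 0.6893
Weighted sum = 0.553 nats.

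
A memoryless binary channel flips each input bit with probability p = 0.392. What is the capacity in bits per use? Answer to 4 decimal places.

0.0339 bits

Binary symmetric channel: C = 1 − h₂(ε) where h₂ is the binary entropy function.
h₂(0.392) = −0.392·log₂0.392 − 0.608·log₂0.608 = 0.9661.
C = 1 − 0.9661 = 0.0339 bits per channel use.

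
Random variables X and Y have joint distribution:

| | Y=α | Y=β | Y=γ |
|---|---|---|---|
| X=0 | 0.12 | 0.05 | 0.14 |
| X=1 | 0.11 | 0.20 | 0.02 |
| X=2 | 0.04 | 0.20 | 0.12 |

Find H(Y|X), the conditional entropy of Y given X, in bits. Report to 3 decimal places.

1.343 bits

Chain rule: H(Y|X) = H(X,Y) − H(X).
Marginals: p(X) = (0.3100, 0.3300, 0.3600), p(Y) = (0.2700, 0.4500, 0.2800).
H(X,Y) = 2.9250 bits; H(X) = 1.5822 bits.
H(Y|X) = 2.9250 − 1.5822 = 1.343 bits.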